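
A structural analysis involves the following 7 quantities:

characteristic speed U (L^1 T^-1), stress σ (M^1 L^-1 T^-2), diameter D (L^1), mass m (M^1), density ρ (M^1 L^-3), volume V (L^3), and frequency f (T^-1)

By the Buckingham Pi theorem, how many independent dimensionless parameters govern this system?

4

There are 7 variables and 3 base dimensions (M, L, T).
The dimension matrix has rank 3.
Independent dimensionless groups: 7 − 3 = 4.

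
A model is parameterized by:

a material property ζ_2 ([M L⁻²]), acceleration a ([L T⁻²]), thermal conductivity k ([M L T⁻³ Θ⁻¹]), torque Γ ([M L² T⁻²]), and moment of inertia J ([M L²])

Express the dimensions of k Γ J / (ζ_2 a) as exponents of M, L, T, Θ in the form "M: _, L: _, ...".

Collect each base-dimension exponent across the product:
  M: −(1) − (0) + (1) + (1) + (1) = 2
  L: −(-2) − (1) + (1) + (2) + (2) = 6
  T: −(0) − (-2) + (-3) + (-2) + (0) = -3
  Θ: −(0) − (0) + (-1) + (0) + (0) = -1
So the dimensions are [M² L⁶ T⁻³ Θ⁻¹].

M: 2, L: 6, T: -3, Θ: -1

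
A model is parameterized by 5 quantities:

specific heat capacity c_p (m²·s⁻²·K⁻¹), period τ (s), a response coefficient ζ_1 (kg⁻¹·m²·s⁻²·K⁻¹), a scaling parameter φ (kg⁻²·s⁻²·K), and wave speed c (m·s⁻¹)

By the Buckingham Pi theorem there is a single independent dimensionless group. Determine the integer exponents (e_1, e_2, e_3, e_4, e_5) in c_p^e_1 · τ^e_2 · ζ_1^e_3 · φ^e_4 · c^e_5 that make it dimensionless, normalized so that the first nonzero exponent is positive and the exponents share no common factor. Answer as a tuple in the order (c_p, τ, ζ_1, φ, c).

M: e_1·(0) + e_2·(0) + e_3·(-1) + e_4·(-2) + e_5·(0) = 0
L: e_1·(2) + e_2·(0) + e_3·(2) + e_4·(0) + e_5·(1) = 0
T: e_1·(-2) + e_2·(1) + e_3·(-2) + e_4·(-2) + e_5·(-1) = 0
Θ: e_1·(-1) + e_2·(0) + e_3·(-1) + e_4·(1) + e_5·(0) = 0
Solving this homogeneous linear system for the smallest-integer solution (first nonzero entry positive) gives (3, 2, -2, 1, -2).

(3, 2, -2, 1, -2)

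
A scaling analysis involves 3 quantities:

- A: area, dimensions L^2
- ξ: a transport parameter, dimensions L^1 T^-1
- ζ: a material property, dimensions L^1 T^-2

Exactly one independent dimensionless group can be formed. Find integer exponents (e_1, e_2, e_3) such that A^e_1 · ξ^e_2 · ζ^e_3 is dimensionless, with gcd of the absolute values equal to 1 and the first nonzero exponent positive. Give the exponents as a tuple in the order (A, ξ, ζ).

(1, -4, 2)

L: e_1·(2) + e_2·(1) + e_3·(1) = 0
T: e_1·(0) + e_2·(-1) + e_3·(-2) = 0
Solving this homogeneous linear system for the smallest-integer solution (first nonzero entry positive) gives (1, -4, 2).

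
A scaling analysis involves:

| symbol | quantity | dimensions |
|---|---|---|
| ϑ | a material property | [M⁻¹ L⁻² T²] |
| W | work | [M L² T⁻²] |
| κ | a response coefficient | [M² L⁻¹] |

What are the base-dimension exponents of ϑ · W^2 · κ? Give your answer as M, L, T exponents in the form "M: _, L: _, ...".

Collect each base-dimension exponent across the product:
  M: (-1) + 2·(1) + (2) = 3
  L: (-2) + 2·(2) + (-1) = 1
  T: (2) + 2·(-2) + (0) = -2
So the dimensions are [M³ L T⁻²].

M: 3, L: 1, T: -2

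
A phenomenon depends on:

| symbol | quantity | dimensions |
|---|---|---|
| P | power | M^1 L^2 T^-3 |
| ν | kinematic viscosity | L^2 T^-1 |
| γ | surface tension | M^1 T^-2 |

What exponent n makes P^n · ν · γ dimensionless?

Balance the M exponent: (1)·n from P, plus (0) + (1) = 1 from the rest, must sum to zero.
n + 1 = 0, so n = -1.

-1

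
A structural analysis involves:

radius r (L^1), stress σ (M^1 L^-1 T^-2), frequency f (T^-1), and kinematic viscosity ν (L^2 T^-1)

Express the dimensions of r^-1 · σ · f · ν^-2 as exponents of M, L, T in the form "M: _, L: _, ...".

M: 1, L: -6, T: -1

Collect each base-dimension exponent across the product:
  M: −(0) + (1) + (0) − 2·(0) = 1
  L: −(1) + (-1) + (0) − 2·(2) = -6
  T: −(0) + (-2) + (-1) − 2·(-1) = -1
So the dimensions are [M L⁻⁶ T⁻¹].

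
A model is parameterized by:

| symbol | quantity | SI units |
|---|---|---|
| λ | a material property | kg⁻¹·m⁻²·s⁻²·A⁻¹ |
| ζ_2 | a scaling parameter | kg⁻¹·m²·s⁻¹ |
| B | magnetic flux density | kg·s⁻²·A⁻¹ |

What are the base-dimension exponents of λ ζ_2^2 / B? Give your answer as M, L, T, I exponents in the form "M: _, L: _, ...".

M: -4, L: 2, T: -2, I: 0

Collect each base-dimension exponent across the product:
  M: (-1) + 2·(-1) − (1) = -4
  L: (-2) + 2·(2) − (0) = 2
  T: (-2) + 2·(-1) − (-2) = -2
  I: (-1) + 2·(0) − (-1) = 0
So the dimensions are [M⁻⁴ L² T⁻²].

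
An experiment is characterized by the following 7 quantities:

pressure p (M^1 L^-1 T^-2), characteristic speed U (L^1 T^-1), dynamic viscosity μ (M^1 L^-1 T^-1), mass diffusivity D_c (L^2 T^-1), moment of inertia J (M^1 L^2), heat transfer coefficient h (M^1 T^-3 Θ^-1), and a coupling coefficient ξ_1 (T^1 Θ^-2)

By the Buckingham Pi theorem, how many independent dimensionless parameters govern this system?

3

There are 7 variables and 4 base dimensions (M, L, T, Θ).
The dimension matrix has rank 4.
Independent dimensionless groups: 7 − 4 = 3.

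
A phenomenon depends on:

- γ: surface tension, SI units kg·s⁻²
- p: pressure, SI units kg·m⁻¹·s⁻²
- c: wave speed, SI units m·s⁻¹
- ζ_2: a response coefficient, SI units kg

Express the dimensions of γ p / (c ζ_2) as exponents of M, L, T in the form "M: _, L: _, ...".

Collect each base-dimension exponent across the product:
  M: (1) + (1) − (0) − (1) = 1
  L: (0) + (-1) − (1) − (0) = -2
  T: (-2) + (-2) − (-1) − (0) = -3
So the dimensions are [M L⁻² T⁻³].

M: 1, L: -2, T: -3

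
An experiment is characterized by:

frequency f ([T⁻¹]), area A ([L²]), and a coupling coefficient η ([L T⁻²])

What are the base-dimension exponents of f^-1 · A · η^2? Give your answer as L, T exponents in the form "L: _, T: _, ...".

Collect each base-dimension exponent across the product:
  L: −(0) + (2) + 2·(1) = 4
  T: −(-1) + (0) + 2·(-2) = -3
So the dimensions are [L⁴ T⁻³].

L: 4, T: -3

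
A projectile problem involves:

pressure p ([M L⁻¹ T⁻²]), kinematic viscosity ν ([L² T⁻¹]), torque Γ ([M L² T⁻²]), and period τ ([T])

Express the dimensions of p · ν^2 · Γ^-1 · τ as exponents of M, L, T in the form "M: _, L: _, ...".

Collect each base-dimension exponent across the product:
  M: (1) + 2·(0) − (1) + (0) = 0
  L: (-1) + 2·(2) − (2) + (0) = 1
  T: (-2) + 2·(-1) − (-2) + (1) = -1
So the dimensions are [L T⁻¹].

M: 0, L: 1, T: -1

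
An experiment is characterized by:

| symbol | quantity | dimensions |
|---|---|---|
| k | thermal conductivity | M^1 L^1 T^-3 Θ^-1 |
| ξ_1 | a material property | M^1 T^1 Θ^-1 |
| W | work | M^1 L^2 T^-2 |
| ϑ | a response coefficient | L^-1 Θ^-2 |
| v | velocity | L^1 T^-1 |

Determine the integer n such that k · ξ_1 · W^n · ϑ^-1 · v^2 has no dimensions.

Balance the M exponent: (1)·n from W, plus (1) + (1) − (0) + 2·(0) = 2 from the rest, must sum to zero.
n + 2 = 0, so n = -2.

-2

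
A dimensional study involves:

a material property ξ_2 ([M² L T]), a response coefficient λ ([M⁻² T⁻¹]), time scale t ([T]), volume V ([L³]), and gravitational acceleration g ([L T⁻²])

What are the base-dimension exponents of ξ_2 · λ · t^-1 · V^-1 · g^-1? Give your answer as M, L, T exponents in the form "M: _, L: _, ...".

M: 0, L: -3, T: 1

Collect each base-dimension exponent across the product:
  M: (2) + (-2) − (0) − (0) − (0) = 0
  L: (1) + (0) − (0) − (3) − (1) = -3
  T: (1) + (-1) − (1) − (0) − (-2) = 1
So the dimensions are [L⁻³ T].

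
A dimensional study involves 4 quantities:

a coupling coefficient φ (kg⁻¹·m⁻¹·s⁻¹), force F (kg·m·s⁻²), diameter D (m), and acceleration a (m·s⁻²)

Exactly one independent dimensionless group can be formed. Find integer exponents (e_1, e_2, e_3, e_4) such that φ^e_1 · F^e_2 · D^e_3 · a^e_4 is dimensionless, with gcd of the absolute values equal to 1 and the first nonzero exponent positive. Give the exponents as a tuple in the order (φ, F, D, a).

M: e_1·(-1) + e_2·(1) + e_3·(0) + e_4·(0) = 0
L: e_1·(-1) + e_2·(1) + e_3·(1) + e_4·(1) = 0
T: e_1·(-1) + e_2·(-2) + e_3·(0) + e_4·(-2) = 0
Solving this homogeneous linear system for the smallest-integer solution (first nonzero entry positive) gives (2, 2, 3, -3).

(2, 2, 3, -3)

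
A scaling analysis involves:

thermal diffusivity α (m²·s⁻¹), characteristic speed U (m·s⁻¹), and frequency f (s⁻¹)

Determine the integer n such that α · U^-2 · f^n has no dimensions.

Balance the T exponent: (-1)·n from f, plus (-1) − 2·(-1) = 1 from the rest, must sum to zero.
−n + 1 = 0, so n = 1.

1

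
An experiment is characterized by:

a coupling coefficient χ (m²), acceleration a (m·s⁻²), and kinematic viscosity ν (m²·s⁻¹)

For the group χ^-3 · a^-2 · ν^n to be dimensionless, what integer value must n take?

Balance the L exponent: (2)·n from ν, plus −3·(2) − 2·(1) = -8 from the rest, must sum to zero.
2n − 8 = 0, so n = 4.

4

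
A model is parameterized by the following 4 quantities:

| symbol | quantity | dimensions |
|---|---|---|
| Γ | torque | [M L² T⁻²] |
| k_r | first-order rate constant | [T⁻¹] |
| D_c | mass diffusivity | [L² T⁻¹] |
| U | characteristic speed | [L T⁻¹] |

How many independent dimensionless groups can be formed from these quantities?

1

There are 4 variables and 3 base dimensions (M, L, T).
The dimension matrix has rank 3.
Independent dimensionless groups: 4 − 3 = 1.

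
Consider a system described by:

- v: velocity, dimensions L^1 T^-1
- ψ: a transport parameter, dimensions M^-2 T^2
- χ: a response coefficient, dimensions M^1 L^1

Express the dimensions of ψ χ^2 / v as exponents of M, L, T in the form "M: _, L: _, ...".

M: 0, L: 1, T: 3

Collect each base-dimension exponent across the product:
  M: −(0) + (-2) + 2·(1) = 0
  L: −(1) + (0) + 2·(1) = 1
  T: −(-1) + (2) + 2·(0) = 3
So the dimensions are [L T³].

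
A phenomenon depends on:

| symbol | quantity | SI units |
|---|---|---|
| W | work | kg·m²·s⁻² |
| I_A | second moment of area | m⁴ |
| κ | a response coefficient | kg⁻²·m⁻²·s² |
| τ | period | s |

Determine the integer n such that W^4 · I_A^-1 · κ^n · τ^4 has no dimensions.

2

Balance the M exponent: (-2)·n from κ, plus 4·(1) − (0) + 4·(0) = 4 from the rest, must sum to zero.
-2n + 4 = 0, so n = 2.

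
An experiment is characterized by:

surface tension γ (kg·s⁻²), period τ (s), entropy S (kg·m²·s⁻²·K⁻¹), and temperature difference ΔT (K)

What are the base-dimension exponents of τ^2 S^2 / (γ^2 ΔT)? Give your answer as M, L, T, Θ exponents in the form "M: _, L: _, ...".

M: 0, L: 4, T: 2, Θ: -3

Collect each base-dimension exponent across the product:
  M: −2·(1) + 2·(0) + 2·(1) − (0) = 0
  L: −2·(0) + 2·(0) + 2·(2) − (0) = 4
  T: −2·(-2) + 2·(1) + 2·(-2) − (0) = 2
  Θ: −2·(0) + 2·(0) + 2·(-1) − (1) = -3
So the dimensions are [L⁴ T² Θ⁻³].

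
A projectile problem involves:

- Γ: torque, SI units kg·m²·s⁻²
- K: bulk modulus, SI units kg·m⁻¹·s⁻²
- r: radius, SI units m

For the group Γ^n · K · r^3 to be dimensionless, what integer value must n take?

Balance the M exponent: (1)·n from Γ, plus (1) + 3·(0) = 1 from the rest, must sum to zero.
n + 1 = 0, so n = -1.

-1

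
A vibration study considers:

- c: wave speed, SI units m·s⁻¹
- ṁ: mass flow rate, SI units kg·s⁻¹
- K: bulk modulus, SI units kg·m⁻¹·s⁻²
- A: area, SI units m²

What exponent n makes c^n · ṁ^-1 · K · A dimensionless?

Balance the L exponent: (1)·n from c, plus −(0) + (-1) + (2) = 1 from the rest, must sum to zero.
n + 1 = 0, so n = -1.

-1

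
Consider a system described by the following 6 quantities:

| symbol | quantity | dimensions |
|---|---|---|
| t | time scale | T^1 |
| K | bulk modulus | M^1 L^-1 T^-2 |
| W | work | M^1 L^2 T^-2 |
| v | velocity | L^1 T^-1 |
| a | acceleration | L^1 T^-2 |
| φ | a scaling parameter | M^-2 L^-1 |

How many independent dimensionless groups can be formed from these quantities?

There are 6 variables and 3 base dimensions (M, L, T).
The dimension matrix has rank 3.
Independent dimensionless groups: 6 − 3 = 3.

3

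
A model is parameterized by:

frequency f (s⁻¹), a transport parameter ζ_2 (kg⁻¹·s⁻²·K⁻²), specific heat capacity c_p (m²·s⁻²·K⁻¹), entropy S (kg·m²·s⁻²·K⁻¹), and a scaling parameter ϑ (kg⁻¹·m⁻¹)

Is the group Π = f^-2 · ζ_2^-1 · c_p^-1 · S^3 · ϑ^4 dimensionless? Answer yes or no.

Sum the exponent of each base dimension across the product:
  M: −2·[f]_M − [ζ_2]_M − [c_p]_M + 3·[S]_M + 4·[ϑ]_M = −2·(0) − (-1) − (0) + 3·(1) + 4·(-1) = 0
  L: −2·[f]_L − [ζ_2]_L − [c_p]_L + 3·[S]_L + 4·[ϑ]_L = −2·(0) − (0) − (2) + 3·(2) + 4·(-1) = 0
  T: −2·[f]_T − [ζ_2]_T − [c_p]_T + 3·[S]_T + 4·[ϑ]_T = −2·(-1) − (-2) − (-2) + 3·(-2) + 4·(0) = 0
  Θ: −2·[f]_Θ − [ζ_2]_Θ − [c_p]_Θ + 3·[S]_Θ + 4·[ϑ]_Θ = −2·(0) − (-2) − (-1) + 3·(-1) + 4·(0) = 0
All base exponents vanish — dimensionless.

yes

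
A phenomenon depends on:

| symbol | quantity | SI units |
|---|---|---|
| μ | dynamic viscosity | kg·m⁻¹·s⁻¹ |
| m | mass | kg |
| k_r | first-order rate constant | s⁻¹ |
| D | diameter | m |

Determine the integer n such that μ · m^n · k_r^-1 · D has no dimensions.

Balance the M exponent: (1)·n from m, plus (1) − (0) + (0) = 1 from the rest, must sum to zero.
n + 1 = 0, so n = -1.

-1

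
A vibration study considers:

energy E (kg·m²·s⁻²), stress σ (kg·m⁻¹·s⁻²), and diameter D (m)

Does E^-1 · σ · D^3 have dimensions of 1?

yes

Sum the exponent of each base dimension across the product:
  M: −[E]_M + [σ]_M + 3·[D]_M = −(1) + (1) + 3·(0) = 0
  L: −[E]_L + [σ]_L + 3·[D]_L = −(2) + (-1) + 3·(1) = 0
  T: −[E]_T + [σ]_T + 3·[D]_T = −(-2) + (-2) + 3·(0) = 0
All base exponents vanish — dimensionless.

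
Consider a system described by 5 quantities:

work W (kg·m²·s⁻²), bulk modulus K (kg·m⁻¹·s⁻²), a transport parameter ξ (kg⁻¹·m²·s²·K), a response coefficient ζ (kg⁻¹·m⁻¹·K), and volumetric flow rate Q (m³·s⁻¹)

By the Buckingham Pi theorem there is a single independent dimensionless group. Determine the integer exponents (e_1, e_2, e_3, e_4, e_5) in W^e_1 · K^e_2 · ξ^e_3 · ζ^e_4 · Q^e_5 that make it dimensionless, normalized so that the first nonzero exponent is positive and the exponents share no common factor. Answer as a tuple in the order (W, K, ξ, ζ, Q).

(3, -3, -1, 1, -2)

M: e_1·(1) + e_2·(1) + e_3·(-1) + e_4·(-1) + e_5·(0) = 0
L: e_1·(2) + e_2·(-1) + e_3·(2) + e_4·(-1) + e_5·(3) = 0
T: e_1·(-2) + e_2·(-2) + e_3·(2) + e_4·(0) + e_5·(-1) = 0
Θ: e_1·(0) + e_2·(0) + e_3·(1) + e_4·(1) + e_5·(0) = 0
Solving this homogeneous linear system for the smallest-integer solution (first nonzero entry positive) gives (3, -3, -1, 1, -2).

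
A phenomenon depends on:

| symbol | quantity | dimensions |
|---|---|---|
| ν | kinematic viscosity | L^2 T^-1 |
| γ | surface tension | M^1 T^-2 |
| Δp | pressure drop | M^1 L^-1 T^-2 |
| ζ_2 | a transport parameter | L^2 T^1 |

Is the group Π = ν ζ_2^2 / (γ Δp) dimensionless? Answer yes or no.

no

Sum the exponent of each base dimension across the product:
  M: [ν]_M − [γ]_M − [Δp]_M + 2·[ζ_2]_M = (0) − (1) − (1) + 2·(0) = -2
  L: [ν]_L − [γ]_L − [Δp]_L + 2·[ζ_2]_L = (2) − (0) − (-1) + 2·(2) = 7
  T: [ν]_T − [γ]_T − [Δp]_T + 2·[ζ_2]_T = (-1) − (-2) − (-2) + 2·(1) = 5
Net dimensions [M⁻² L⁷ T⁵] ≠ [1] — not dimensionless.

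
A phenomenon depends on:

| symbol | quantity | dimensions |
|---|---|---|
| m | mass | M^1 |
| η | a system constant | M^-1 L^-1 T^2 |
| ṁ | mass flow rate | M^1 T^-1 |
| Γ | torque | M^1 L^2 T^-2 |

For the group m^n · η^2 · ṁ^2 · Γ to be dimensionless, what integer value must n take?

Balance the M exponent: (1)·n from m, plus 2·(-1) + 2·(1) + (1) = 1 from the rest, must sum to zero.
n + 1 = 0, so n = -1.

-1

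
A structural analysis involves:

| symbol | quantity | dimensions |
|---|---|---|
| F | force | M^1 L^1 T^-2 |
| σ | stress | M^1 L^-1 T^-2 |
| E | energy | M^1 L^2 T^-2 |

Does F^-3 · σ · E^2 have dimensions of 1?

Sum the exponent of each base dimension across the product:
  M: −3·[F]_M + [σ]_M + 2·[E]_M = −3·(1) + (1) + 2·(1) = 0
  L: −3·[F]_L + [σ]_L + 2·[E]_L = −3·(1) + (-1) + 2·(2) = 0
  T: −3·[F]_T + [σ]_T + 2·[E]_T = −3·(-2) + (-2) + 2·(-2) = 0
All base exponents vanish — dimensionless.

yes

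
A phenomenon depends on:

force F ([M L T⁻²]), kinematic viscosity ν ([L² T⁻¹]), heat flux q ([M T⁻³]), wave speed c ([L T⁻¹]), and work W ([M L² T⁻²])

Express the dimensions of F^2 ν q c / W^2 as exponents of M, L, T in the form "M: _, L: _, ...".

Collect each base-dimension exponent across the product:
  M: 2·(1) + (0) + (1) + (0) − 2·(1) = 1
  L: 2·(1) + (2) + (0) + (1) − 2·(2) = 1
  T: 2·(-2) + (-1) + (-3) + (-1) − 2·(-2) = -5
So the dimensions are [M L T⁻⁵].

M: 1, L: 1, T: -5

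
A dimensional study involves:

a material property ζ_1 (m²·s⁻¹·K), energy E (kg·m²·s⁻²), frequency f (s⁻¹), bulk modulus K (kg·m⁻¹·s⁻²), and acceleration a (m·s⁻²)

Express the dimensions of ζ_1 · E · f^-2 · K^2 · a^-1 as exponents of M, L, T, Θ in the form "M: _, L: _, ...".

Collect each base-dimension exponent across the product:
  M: (0) + (1) − 2·(0) + 2·(1) − (0) = 3
  L: (2) + (2) − 2·(0) + 2·(-1) − (1) = 1
  T: (-1) + (-2) − 2·(-1) + 2·(-2) − (-2) = -3
  Θ: (1) + (0) − 2·(0) + 2·(0) − (0) = 1
So the dimensions are [M³ L T⁻³ Θ].

M: 3, L: 1, T: -3, Θ: 1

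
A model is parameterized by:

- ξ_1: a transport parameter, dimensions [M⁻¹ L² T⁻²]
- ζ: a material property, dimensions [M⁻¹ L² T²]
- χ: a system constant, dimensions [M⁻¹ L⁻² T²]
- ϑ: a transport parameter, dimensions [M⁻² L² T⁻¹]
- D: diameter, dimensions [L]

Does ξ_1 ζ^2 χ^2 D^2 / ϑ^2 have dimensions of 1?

Sum the exponent of each base dimension across the product:
  M: [ξ_1]_M + 2·[ζ]_M + 2·[χ]_M − 2·[ϑ]_M + 2·[D]_M = (-1) + 2·(-1) + 2·(-1) − 2·(-2) + 2·(0) = -1
  L: [ξ_1]_L + 2·[ζ]_L + 2·[χ]_L − 2·[ϑ]_L + 2·[D]_L = (2) + 2·(2) + 2·(-2) − 2·(2) + 2·(1) = 0
  T: [ξ_1]_T + 2·[ζ]_T + 2·[χ]_T − 2·[ϑ]_T + 2·[D]_T = (-2) + 2·(2) + 2·(2) − 2·(-1) + 2·(0) = 8
Net dimensions [M⁻¹ T⁸] ≠ [1] — not dimensionless.

no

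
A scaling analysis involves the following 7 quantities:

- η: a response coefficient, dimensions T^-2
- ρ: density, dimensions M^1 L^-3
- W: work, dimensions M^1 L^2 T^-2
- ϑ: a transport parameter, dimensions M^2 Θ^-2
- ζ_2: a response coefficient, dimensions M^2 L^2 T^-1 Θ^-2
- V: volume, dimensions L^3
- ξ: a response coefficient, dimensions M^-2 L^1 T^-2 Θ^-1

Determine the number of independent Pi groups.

There are 7 variables and 4 base dimensions (M, L, T, Θ).
The dimension matrix has rank 4.
Independent dimensionless groups: 7 − 4 = 3.

3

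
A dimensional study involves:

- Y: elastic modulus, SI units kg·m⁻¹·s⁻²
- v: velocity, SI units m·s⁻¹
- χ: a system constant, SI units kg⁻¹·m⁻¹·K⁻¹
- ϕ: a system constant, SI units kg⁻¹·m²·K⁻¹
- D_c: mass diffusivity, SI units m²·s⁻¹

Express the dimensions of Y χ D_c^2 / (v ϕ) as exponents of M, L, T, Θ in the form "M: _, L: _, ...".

M: 1, L: -1, T: -3, Θ: 0

Collect each base-dimension exponent across the product:
  M: (1) − (0) + (-1) − (-1) + 2·(0) = 1
  L: (-1) − (1) + (-1) − (2) + 2·(2) = -1
  T: (-2) − (-1) + (0) − (0) + 2·(-1) = -3
  Θ: (0) − (0) + (-1) − (-1) + 2·(0) = 0
So the dimensions are [M L⁻¹ T⁻³].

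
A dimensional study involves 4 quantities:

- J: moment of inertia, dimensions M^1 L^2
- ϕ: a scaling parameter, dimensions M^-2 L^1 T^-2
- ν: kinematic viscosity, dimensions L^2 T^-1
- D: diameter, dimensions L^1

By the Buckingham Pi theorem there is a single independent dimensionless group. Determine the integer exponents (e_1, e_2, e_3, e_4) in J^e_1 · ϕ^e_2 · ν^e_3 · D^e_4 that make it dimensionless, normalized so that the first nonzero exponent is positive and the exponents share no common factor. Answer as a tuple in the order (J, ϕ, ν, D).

(2, 1, -2, -1)

M: e_1·(1) + e_2·(-2) + e_3·(0) + e_4·(0) = 0
L: e_1·(2) + e_2·(1) + e_3·(2) + e_4·(1) = 0
T: e_1·(0) + e_2·(-2) + e_3·(-1) + e_4·(0) = 0
Solving this homogeneous linear system for the smallest-integer solution (first nonzero entry positive) gives (2, 1, -2, -1).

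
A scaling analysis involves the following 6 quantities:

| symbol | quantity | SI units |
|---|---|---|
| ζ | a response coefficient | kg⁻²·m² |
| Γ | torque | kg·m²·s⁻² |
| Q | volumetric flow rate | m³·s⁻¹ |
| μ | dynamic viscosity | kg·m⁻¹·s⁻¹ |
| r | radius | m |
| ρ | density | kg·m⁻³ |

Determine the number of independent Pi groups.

There are 6 variables and 3 base dimensions (M, L, T).
The dimension matrix has rank 3.
Independent dimensionless groups: 6 − 3 = 3.

3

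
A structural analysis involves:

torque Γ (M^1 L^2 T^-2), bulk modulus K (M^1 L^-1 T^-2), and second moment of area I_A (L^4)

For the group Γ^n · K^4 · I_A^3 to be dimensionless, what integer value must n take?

-4

Balance the M exponent: (1)·n from Γ, plus 4·(1) + 3·(0) = 4 from the rest, must sum to zero.
n + 4 = 0, so n = -4.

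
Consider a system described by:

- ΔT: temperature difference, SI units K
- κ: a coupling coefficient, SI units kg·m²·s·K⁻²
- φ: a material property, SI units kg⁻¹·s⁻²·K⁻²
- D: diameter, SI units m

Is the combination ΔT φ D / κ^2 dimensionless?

Sum the exponent of each base dimension across the product:
  M: [ΔT]_M − 2·[κ]_M + [φ]_M + [D]_M = (0) − 2·(1) + (-1) + (0) = -3
  L: [ΔT]_L − 2·[κ]_L + [φ]_L + [D]_L = (0) − 2·(2) + (0) + (1) = -3
  T: [ΔT]_T − 2·[κ]_T + [φ]_T + [D]_T = (0) − 2·(1) + (-2) + (0) = -4
  Θ: [ΔT]_Θ − 2·[κ]_Θ + [φ]_Θ + [D]_Θ = (1) − 2·(-2) + (-2) + (0) = 3
Net dimensions [M⁻³ L⁻³ T⁻⁴ Θ³] ≠ [1] — not dimensionless.

no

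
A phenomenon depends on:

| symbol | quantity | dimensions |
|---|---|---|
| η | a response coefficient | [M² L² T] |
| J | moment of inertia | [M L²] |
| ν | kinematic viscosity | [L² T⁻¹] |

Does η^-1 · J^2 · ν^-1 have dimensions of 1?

Sum the exponent of each base dimension across the product:
  M: −[η]_M + 2·[J]_M − [ν]_M = −(2) + 2·(1) − (0) = 0
  L: −[η]_L + 2·[J]_L − [ν]_L = −(2) + 2·(2) − (2) = 0
  T: −[η]_T + 2·[J]_T − [ν]_T = −(1) + 2·(0) − (-1) = 0
All base exponents vanish — dimensionless.

yes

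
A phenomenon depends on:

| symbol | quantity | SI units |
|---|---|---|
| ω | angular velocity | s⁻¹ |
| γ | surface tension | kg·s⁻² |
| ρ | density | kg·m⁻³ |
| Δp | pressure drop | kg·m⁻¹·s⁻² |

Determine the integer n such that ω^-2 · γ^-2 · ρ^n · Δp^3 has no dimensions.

-1

Balance the M exponent: (1)·n from ρ, plus −2·(0) − 2·(1) + 3·(1) = 1 from the rest, must sum to zero.
n + 1 = 0, so n = -1.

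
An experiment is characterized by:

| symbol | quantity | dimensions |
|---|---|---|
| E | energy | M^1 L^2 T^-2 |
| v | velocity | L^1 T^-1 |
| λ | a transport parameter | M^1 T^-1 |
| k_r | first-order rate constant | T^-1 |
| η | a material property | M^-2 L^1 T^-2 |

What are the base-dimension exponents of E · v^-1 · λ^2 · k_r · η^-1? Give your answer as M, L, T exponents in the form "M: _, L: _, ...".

Collect each base-dimension exponent across the product:
  M: (1) − (0) + 2·(1) + (0) − (-2) = 5
  L: (2) − (1) + 2·(0) + (0) − (1) = 0
  T: (-2) − (-1) + 2·(-1) + (-1) − (-2) = -2
So the dimensions are [M⁵ T⁻²].

M: 5, L: 0, T: -2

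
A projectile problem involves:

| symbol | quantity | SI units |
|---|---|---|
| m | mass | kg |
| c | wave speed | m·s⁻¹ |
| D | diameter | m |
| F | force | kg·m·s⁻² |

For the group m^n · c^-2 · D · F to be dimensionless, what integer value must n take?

-1

Balance the M exponent: (1)·n from m, plus −2·(0) + (0) + (1) = 1 from the rest, must sum to zero.
n + 1 = 0, so n = -1.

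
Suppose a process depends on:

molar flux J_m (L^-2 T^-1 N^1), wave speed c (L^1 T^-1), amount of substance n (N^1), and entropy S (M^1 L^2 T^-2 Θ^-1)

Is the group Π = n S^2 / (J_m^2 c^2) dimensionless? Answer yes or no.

Sum the exponent of each base dimension across the product:
  M: −2·[J_m]_M − 2·[c]_M + [n]_M + 2·[S]_M = −2·(0) − 2·(0) + (0) + 2·(1) = 2
  L: −2·[J_m]_L − 2·[c]_L + [n]_L + 2·[S]_L = −2·(-2) − 2·(1) + (0) + 2·(2) = 6
  T: −2·[J_m]_T − 2·[c]_T + [n]_T + 2·[S]_T = −2·(-1) − 2·(-1) + (0) + 2·(-2) = 0
  Θ: −2·[J_m]_Θ − 2·[c]_Θ + [n]_Θ + 2·[S]_Θ = −2·(0) − 2·(0) + (0) + 2·(-1) = -2
  N: −2·[J_m]_N − 2·[c]_N + [n]_N + 2·[S]_N = −2·(1) − 2·(0) + (1) + 2·(0) = -1
Net dimensions [M² L⁶ Θ⁻² N⁻¹] ≠ [1] — not dimensionless.

no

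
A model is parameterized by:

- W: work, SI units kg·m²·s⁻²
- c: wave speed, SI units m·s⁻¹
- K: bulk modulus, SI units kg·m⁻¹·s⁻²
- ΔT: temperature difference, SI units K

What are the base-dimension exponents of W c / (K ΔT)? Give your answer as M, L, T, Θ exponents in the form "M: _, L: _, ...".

Collect each base-dimension exponent across the product:
  M: (1) + (0) − (1) − (0) = 0
  L: (2) + (1) − (-1) − (0) = 4
  T: (-2) + (-1) − (-2) − (0) = -1
  Θ: (0) + (0) − (0) − (1) = -1
So the dimensions are [L⁴ T⁻¹ Θ⁻¹].

M: 0, L: 4, T: -1, Θ: -1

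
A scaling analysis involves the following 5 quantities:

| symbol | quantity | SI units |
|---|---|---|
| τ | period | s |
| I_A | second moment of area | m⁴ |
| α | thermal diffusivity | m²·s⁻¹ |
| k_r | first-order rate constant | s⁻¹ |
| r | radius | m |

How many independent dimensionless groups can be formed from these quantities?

3

There are 5 variables and 2 base dimensions (L, T).
The dimension matrix has rank 2.
Independent dimensionless groups: 5 − 2 = 3.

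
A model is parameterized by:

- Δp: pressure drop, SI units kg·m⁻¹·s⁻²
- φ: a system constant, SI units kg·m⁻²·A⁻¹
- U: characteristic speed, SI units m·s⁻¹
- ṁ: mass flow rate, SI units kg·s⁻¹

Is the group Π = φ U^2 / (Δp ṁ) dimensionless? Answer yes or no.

Sum the exponent of each base dimension across the product:
  M: −[Δp]_M + [φ]_M + 2·[U]_M − [ṁ]_M = −(1) + (1) + 2·(0) − (1) = -1
  L: −[Δp]_L + [φ]_L + 2·[U]_L − [ṁ]_L = −(-1) + (-2) + 2·(1) − (0) = 1
  T: −[Δp]_T + [φ]_T + 2·[U]_T − [ṁ]_T = −(-2) + (0) + 2·(-1) − (-1) = 1
  I: −[Δp]_I + [φ]_I + 2·[U]_I − [ṁ]_I = −(0) + (-1) + 2·(0) − (0) = -1
Net dimensions [M⁻¹ L T I⁻¹] ≠ [1] — not dimensionless.

no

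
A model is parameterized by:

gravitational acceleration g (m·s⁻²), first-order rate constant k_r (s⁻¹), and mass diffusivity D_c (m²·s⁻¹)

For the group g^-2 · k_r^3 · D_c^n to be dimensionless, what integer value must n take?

1

Balance the L exponent: (2)·n from D_c, plus −2·(1) + 3·(0) = -2 from the rest, must sum to zero.
2n − 2 = 0, so n = 1.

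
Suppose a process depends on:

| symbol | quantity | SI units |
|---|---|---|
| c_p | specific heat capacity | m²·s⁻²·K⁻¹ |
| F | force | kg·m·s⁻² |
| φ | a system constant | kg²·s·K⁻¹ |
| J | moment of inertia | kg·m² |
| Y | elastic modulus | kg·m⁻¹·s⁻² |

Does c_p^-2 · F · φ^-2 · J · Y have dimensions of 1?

no

Sum the exponent of each base dimension across the product:
  M: −2·[c_p]_M + [F]_M − 2·[φ]_M + [J]_M + [Y]_M = −2·(0) + (1) − 2·(2) + (1) + (1) = -1
  L: −2·[c_p]_L + [F]_L − 2·[φ]_L + [J]_L + [Y]_L = −2·(2) + (1) − 2·(0) + (2) + (-1) = -2
  T: −2·[c_p]_T + [F]_T − 2·[φ]_T + [J]_T + [Y]_T = −2·(-2) + (-2) − 2·(1) + (0) + (-2) = -2
  Θ: −2·[c_p]_Θ + [F]_Θ − 2·[φ]_Θ + [J]_Θ + [Y]_Θ = −2·(-1) + (0) − 2·(-1) + (0) + (0) = 4
Net dimensions [M⁻¹ L⁻² T⁻² Θ⁴] ≠ [1] — not dimensionless.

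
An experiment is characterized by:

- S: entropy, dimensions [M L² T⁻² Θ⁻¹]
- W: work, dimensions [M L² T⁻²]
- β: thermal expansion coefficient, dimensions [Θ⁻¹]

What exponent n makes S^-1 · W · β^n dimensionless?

Balance the Θ exponent: (-1)·n from β, plus −(-1) + (0) = 1 from the rest, must sum to zero.
−n + 1 = 0, so n = 1.

1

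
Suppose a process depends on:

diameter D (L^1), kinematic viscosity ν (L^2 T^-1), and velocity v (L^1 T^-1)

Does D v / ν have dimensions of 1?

Sum the exponent of each base dimension across the product:
  L: [D]_L − [ν]_L + [v]_L = (1) − (2) + (1) = 0
  T: [D]_T − [ν]_T + [v]_T = (0) − (-1) + (-1) = 0
All base exponents vanish — dimensionless.

yes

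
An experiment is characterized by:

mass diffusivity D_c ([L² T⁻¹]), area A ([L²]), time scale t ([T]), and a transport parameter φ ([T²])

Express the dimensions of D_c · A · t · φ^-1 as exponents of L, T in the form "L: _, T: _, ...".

Collect each base-dimension exponent across the product:
  L: (2) + (2) + (0) − (0) = 4
  T: (-1) + (0) + (1) − (2) = -2
So the dimensions are [L⁴ T⁻²].

L: 4, T: -2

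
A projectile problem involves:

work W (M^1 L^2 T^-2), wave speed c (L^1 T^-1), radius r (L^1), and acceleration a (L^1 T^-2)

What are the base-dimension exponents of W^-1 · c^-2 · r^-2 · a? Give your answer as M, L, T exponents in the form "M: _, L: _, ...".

Collect each base-dimension exponent across the product:
  M: −(1) − 2·(0) − 2·(0) + (0) = -1
  L: −(2) − 2·(1) − 2·(1) + (1) = -5
  T: −(-2) − 2·(-1) − 2·(0) + (-2) = 2
So the dimensions are [M⁻¹ L⁻⁵ T²].

M: -1, L: -5, T: 2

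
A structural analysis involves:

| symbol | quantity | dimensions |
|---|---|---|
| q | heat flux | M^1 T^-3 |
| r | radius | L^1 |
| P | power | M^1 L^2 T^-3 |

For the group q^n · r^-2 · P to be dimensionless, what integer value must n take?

Balance the M exponent: (1)·n from q, plus −2·(0) + (1) = 1 from the rest, must sum to zero.
n + 1 = 0, so n = -1.

-1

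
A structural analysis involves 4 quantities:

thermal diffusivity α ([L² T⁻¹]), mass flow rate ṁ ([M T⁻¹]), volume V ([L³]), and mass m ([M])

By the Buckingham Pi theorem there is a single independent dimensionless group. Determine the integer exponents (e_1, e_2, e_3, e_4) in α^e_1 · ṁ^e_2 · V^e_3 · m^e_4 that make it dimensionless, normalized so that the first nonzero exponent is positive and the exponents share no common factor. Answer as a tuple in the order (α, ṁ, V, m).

M: e_1·(0) + e_2·(1) + e_3·(0) + e_4·(1) = 0
L: e_1·(2) + e_2·(0) + e_3·(3) + e_4·(0) = 0
T: e_1·(-1) + e_2·(-1) + e_3·(0) + e_4·(0) = 0
Solving this homogeneous linear system for the smallest-integer solution (first nonzero entry positive) gives (3, -3, -2, 3).

(3, -3, -2, 3)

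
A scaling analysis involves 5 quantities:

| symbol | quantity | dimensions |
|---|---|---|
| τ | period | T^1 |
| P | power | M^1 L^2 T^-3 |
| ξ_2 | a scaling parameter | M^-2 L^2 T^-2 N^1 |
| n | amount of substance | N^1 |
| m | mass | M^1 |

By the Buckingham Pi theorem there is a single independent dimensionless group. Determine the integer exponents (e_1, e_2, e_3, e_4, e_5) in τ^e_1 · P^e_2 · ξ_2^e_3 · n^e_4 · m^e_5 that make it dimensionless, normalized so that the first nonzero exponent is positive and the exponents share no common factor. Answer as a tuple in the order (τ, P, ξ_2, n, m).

(1, 1, -1, 1, -3)

M: e_1·(0) + e_2·(1) + e_3·(-2) + e_4·(0) + e_5·(1) = 0
L: e_1·(0) + e_2·(2) + e_3·(2) + e_4·(0) + e_5·(0) = 0
T: e_1·(1) + e_2·(-3) + e_3·(-2) + e_4·(0) + e_5·(0) = 0
N: e_1·(0) + e_2·(0) + e_3·(1) + e_4·(1) + e_5·(0) = 0
Solving this homogeneous linear system for the smallest-integer solution (first nonzero entry positive) gives (1, 1, -1, 1, -3).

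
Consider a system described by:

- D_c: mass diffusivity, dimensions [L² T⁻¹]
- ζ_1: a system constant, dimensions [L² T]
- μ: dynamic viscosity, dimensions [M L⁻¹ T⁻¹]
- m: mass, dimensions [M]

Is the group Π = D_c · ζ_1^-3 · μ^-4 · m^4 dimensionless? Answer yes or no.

Sum the exponent of each base dimension across the product:
  M: [D_c]_M − 3·[ζ_1]_M − 4·[μ]_M + 4·[m]_M = (0) − 3·(0) − 4·(1) + 4·(1) = 0
  L: [D_c]_L − 3·[ζ_1]_L − 4·[μ]_L + 4·[m]_L = (2) − 3·(2) − 4·(-1) + 4·(0) = 0
  T: [D_c]_T − 3·[ζ_1]_T − 4·[μ]_T + 4·[m]_T = (-1) − 3·(1) − 4·(-1) + 4·(0) = 0
All base exponents vanish — dimensionless.

yes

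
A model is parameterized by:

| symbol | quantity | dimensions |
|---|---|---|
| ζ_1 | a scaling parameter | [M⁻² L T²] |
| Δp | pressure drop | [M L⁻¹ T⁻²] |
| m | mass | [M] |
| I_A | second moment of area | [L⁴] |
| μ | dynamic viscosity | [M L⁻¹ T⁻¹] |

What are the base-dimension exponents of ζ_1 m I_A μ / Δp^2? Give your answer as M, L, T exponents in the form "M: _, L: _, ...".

Collect each base-dimension exponent across the product:
  M: (-2) − 2·(1) + (1) + (0) + (1) = -2
  L: (1) − 2·(-1) + (0) + (4) + (-1) = 6
  T: (2) − 2·(-2) + (0) + (0) + (-1) = 5
So the dimensions are [M⁻² L⁶ T⁵].

M: -2, L: 6, T: 5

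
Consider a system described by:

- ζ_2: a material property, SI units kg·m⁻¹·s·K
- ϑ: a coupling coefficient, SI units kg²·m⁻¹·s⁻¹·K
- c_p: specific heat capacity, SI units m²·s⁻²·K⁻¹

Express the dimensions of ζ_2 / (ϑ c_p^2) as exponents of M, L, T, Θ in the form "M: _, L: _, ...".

M: -1, L: -4, T: 6, Θ: 2

Collect each base-dimension exponent across the product:
  M: (1) − (2) − 2·(0) = -1
  L: (-1) − (-1) − 2·(2) = -4
  T: (1) − (-1) − 2·(-2) = 6
  Θ: (1) − (1) − 2·(-1) = 2
So the dimensions are [M⁻¹ L⁻⁴ T⁶ Θ²].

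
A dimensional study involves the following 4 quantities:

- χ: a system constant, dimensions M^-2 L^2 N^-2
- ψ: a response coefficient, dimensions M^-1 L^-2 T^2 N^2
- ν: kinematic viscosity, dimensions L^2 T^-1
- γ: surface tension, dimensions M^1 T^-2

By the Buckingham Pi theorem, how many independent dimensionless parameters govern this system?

0

There are 4 variables and 4 base dimensions (M, L, T, N).
The dimension matrix has rank 4.
Independent dimensionless groups: 4 − 4 = 0.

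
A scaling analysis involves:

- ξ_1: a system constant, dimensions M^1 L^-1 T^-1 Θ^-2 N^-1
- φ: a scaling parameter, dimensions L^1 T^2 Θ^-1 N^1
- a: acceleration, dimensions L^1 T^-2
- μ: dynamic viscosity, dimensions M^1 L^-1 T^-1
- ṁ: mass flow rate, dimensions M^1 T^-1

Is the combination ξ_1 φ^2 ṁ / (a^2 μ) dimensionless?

Sum the exponent of each base dimension across the product:
  M: [ξ_1]_M + 2·[φ]_M − 2·[a]_M − [μ]_M + [ṁ]_M = (1) + 2·(0) − 2·(0) − (1) + (1) = 1
  L: [ξ_1]_L + 2·[φ]_L − 2·[a]_L − [μ]_L + [ṁ]_L = (-1) + 2·(1) − 2·(1) − (-1) + (0) = 0
  T: [ξ_1]_T + 2·[φ]_T − 2·[a]_T − [μ]_T + [ṁ]_T = (-1) + 2·(2) − 2·(-2) − (-1) + (-1) = 7
  Θ: [ξ_1]_Θ + 2·[φ]_Θ − 2·[a]_Θ − [μ]_Θ + [ṁ]_Θ = (-2) + 2·(-1) − 2·(0) − (0) + (0) = -4
  N: [ξ_1]_N + 2·[φ]_N − 2·[a]_N − [μ]_N + [ṁ]_N = (-1) + 2·(1) − 2·(0) − (0) + (0) = 1
Net dimensions [M T⁷ Θ⁻⁴ N] ≠ [1] — not dimensionless.

no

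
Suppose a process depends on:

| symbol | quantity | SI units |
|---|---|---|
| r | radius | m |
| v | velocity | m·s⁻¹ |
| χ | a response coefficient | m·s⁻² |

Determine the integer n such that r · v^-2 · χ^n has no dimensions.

Balance the L exponent: (1)·n from χ, plus (1) − 2·(1) = -1 from the rest, must sum to zero.
n − 1 = 0, so n = 1.

1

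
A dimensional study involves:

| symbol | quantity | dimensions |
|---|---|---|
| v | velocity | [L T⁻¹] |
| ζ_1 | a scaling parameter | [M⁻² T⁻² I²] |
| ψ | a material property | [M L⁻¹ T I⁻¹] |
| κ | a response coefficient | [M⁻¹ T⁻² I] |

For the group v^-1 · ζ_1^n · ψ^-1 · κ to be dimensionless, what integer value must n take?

Balance the M exponent: (-2)·n from ζ_1, plus −(0) − (1) + (-1) = -2 from the rest, must sum to zero.
-2n − 2 = 0, so n = -1.

-1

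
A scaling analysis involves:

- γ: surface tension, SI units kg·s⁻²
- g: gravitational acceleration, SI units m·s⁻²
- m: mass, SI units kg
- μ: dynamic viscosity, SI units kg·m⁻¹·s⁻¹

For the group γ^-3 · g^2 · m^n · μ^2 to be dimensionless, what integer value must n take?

1

Balance the M exponent: (1)·n from m, plus −3·(1) + 2·(0) + 2·(1) = -1 from the rest, must sum to zero.
n − 1 = 0, so n = 1.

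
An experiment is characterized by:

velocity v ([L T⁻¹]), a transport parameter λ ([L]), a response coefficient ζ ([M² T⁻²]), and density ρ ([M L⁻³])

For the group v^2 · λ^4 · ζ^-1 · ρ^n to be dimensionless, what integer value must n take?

2

Balance the M exponent: (1)·n from ρ, plus 2·(0) + 4·(0) − (2) = -2 from the rest, must sum to zero.
n − 2 = 0, so n = 2.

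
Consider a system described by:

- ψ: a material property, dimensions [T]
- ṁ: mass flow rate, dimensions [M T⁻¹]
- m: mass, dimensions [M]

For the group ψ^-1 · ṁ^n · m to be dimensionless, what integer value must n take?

-1

Balance the M exponent: (1)·n from ṁ, plus −(0) + (1) = 1 from the rest, must sum to zero.
n + 1 = 0, so n = -1.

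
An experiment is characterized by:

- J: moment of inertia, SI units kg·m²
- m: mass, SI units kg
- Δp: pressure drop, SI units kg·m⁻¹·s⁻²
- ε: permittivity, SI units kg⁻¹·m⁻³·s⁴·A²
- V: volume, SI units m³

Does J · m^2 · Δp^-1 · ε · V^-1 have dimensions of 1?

Sum the exponent of each base dimension across the product:
  M: [J]_M + 2·[m]_M − [Δp]_M + [ε]_M − [V]_M = (1) + 2·(1) − (1) + (-1) − (0) = 1
  L: [J]_L + 2·[m]_L − [Δp]_L + [ε]_L − [V]_L = (2) + 2·(0) − (-1) + (-3) − (3) = -3
  T: [J]_T + 2·[m]_T − [Δp]_T + [ε]_T − [V]_T = (0) + 2·(0) − (-2) + (4) − (0) = 6
  I: [J]_I + 2·[m]_I − [Δp]_I + [ε]_I − [V]_I = (0) + 2·(0) − (0) + (2) − (0) = 2
Net dimensions [M L⁻³ T⁶ I²] ≠ [1] — not dimensionless.

no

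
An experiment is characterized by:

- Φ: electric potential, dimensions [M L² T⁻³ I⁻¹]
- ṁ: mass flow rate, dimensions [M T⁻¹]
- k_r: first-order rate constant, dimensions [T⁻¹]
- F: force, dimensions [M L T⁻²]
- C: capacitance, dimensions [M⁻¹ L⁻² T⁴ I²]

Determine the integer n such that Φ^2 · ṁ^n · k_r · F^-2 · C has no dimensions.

Balance the M exponent: (1)·n from ṁ, plus 2·(1) + (0) − 2·(1) + (-1) = -1 from the rest, must sum to zero.
n − 1 = 0, so n = 1.

1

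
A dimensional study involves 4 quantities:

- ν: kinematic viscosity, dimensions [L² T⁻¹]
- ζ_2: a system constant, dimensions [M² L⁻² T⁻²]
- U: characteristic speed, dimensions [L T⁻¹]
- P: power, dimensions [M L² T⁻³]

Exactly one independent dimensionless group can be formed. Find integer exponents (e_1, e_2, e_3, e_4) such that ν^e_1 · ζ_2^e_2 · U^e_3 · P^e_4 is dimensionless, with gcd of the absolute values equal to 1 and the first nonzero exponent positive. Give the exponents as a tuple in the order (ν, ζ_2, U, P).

(2, 1, 2, -2)

M: e_1·(0) + e_2·(2) + e_3·(0) + e_4·(1) = 0
L: e_1·(2) + e_2·(-2) + e_3·(1) + e_4·(2) = 0
T: e_1·(-1) + e_2·(-2) + e_3·(-1) + e_4·(-3) = 0
Solving this homogeneous linear system for the smallest-integer solution (first nonzero entry positive) gives (2, 1, 2, -2).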